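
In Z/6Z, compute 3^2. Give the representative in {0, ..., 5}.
3

Use repeated squaring. Binary(2) = 10. Walk through the bits of the exponent 2 left-to-right: at each bit after the leading one, square the running value, then multiply by 3 if the bit is 1 (always reducing mod 6):
  bit 1 = 1 (leading): start with 3.
  bit 2 = 0: square 3^2 = 9 ≡ 3 (mod 6).
Final value: 3^2 ≡ 3 (mod 6).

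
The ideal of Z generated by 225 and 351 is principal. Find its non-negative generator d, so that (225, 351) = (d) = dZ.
In the PID Z, (a, b) is generated by gcd(a, b). Compute gcd(351, 225) with the extended Euclidean algorithm, tracking rows (r, s, t) with s·351 + t·225 = r:
  row A: (351, 1, 0)   [1·351 + 0·225 = 351]
  row B: (225, 0, 1)   [0·351 + 1·225 = 225]
  351 = 1·225 + 126   → row C = row A − 1·row B = (126, 1, −1)   [check: 1·351 − 1·225 = 126]
  225 = 1·126 + 99   → row D = row B − 1·row C = (99, −1, 2)   [check: −1·351 + 2·225 = 99]
  126 = 1·99 + 27   → row E = row C − 1·row D = (27, 2, −3)   [check: 2·351 − 3·225 = 27]
  99 = 3·27 + 18   → row F = row D − 3·row E = (18, −7, 11)   [check: −7·351 + 11·225 = 18]
  27 = 1·18 + 9   → row G = row E − 1·row F = (9, 9, −14)   [check: 9·351 − 14·225 = 9]
  18 = 2·9 + 0   → remainder 0, stop. gcd = 9 (last nonzero row G).
So gcd(225, 351) = 9, with Bézout identity 9·351 − 14·225 = 9. Containment (⊇): the Bézout identity exhibits 9 as an element of (225, 351), giving (9) ⊆ (225, 351). Containment (⊆): since 9 | 225 and 9 | 351 (225 = 9·25, 351 = 9·39), every Z-linear combination of 225 and 351 is divisible by 9, so (225, 351) ⊆ (9). Therefore (225, 351) = (9), d = 9.

Final answer: (225, 351) = (9); d = 9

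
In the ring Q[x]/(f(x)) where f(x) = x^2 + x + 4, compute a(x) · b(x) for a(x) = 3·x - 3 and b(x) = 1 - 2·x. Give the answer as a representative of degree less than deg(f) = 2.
First multiply in Q[x] without reducing: a · b = -6·x^2 + 9·x - 3. Now divide by f(x) = x^2 + x + 4, eliminating the leading term at each step:
  leading term -6·x^2: subtract (-6)·f(x) = -6·x^2 - 6·x - 24, leaving 15·x + 21
The degree is now < 2, so this is the remainder. Hence a · b ≡ 15·x + 21 in Q[x]/(f).

Final answer: a · b ≡ 15·x + 21 (mod f(x))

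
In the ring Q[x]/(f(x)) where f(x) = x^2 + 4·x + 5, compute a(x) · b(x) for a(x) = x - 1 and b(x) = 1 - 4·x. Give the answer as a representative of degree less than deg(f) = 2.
a · b ≡ 21·x + 19 (mod f(x))

First multiply in Q[x] without reducing: a · b = -4·x^2 + 5·x - 1. Now divide by f(x) = x^2 + 4·x + 5, eliminating the leading term at each step:
  leading term -4·x^2: subtract (-4)·f(x) = -4·x^2 - 16·x - 20, leaving 21·x + 19
The degree is now < 2, so this is the remainder. Hence a · b ≡ 21·x + 19 in Q[x]/(f).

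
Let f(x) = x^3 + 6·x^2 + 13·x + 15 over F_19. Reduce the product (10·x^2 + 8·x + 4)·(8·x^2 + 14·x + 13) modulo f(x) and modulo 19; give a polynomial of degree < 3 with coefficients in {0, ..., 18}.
Multiply as integer polynomials: a · b = 80·x^4 + 204·x^3 + 274·x^2 + 160·x + 52. Reducing coefficients mod 19: a · b ≡ 4·x^4 + 14·x^3 + 8·x^2 + 8·x + 14. Now divide by f(x) = x^3 + 6·x^2 + 13·x + 15 in F_19[x], eliminating the leading term at each step:
  leading term 4·x^4: subtract (4·x)·f(x) = 4·x^4 + 5·x^3 + 14·x^2 + 3·x, leaving 9·x^3 + 13·x^2 + 5·x + 14 (coefficients mod 19)
  leading term 9·x^3: subtract (9)·f(x) = 9·x^3 + 16·x^2 + 3·x + 2, leaving 16·x^2 + 2·x + 12 (coefficients mod 19)
The degree is now < 3, so this is the remainder. Hence a · b ≡ 16·x^2 + 2·x + 12 in F_19[x]/(f).

Final answer: a · b ≡ 16·x^2 + 2·x + 12 (mod f(x))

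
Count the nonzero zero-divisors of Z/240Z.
Z/240Z has 175 nonzero zero-divisors

In Z/240Z each nonzero element is either a unit (gcd with 240 is 1) or a zero-divisor (gcd > 1). The number of units is φ(240): factorise 240 = 2^4 · 3 · 5, so φ(240) = (2^4 − 2^3) · (3 − 1) · (5 − 1) = 8 · 2 · 4 = 64. The nonzero elements number 240 − 1 = 239. Hence the nonzero zero-divisors number 239 − 64 = 175.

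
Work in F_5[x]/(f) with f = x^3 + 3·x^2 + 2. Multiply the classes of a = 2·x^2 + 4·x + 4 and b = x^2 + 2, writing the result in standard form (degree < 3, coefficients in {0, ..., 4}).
Multiply as integer polynomials: a · b = 2·x^4 + 4·x^3 + 8·x^2 + 8·x + 8. Reducing coefficients mod 5: a · b ≡ 2·x^4 + 4·x^3 + 3·x^2 + 3·x + 3. Now divide by f(x) = x^3 + 3·x^2 + 2 in F_5[x], eliminating the leading term at each step:
  leading term 2·x^4: subtract (2·x)·f(x) = 2·x^4 + x^3 + 4·x, leaving 3·x^3 + 3·x^2 + 4·x + 3 (coefficients mod 5)
  leading term 3·x^3: subtract (3)·f(x) = 3·x^3 + 4·x^2 + 1, leaving 4·x^2 + 4·x + 2 (coefficients mod 5)
The degree is now < 3, so this is the remainder. Hence a · b ≡ 4·x^2 + 4·x + 2 in F_5[x]/(f).

Final answer: a · b ≡ 4·x^2 + 4·x + 2 (mod f(x))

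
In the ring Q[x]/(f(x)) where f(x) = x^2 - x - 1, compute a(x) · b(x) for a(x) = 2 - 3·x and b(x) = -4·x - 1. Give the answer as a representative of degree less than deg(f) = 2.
a · b ≡ 7·x + 10 (mod f(x))

First multiply in Q[x] without reducing: a · b = 12·x^2 - 5·x - 2. Now divide by f(x) = x^2 - x - 1, eliminating the leading term at each step:
  leading term 12·x^2: subtract (12)·f(x) = 12·x^2 - 12·x - 12, leaving 7·x + 10
The degree is now < 2, so this is the remainder. Hence a · b ≡ 7·x + 10 in Q[x]/(f).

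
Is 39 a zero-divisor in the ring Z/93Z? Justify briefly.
YES

gcd(39, 93) = 3 > 1, so 39 is not a unit in Z/93Z. In Z/nZ every nonzero non-unit is a zero-divisor: explicitly, take b = 93/gcd = 31 ≠ 0 (mod 93); then 39·31 = 1209 = 13·93, i.e. 39·31 ≡ 0 (mod 93). So 39 is a zero-divisor.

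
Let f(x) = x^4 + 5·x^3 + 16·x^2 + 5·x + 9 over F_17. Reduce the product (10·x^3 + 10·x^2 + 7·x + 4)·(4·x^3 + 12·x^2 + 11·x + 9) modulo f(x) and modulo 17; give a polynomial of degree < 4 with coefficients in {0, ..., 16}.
Multiply as integer polynomials: a · b = 40·x^6 + 160·x^5 + 258·x^4 + 300·x^3 + 215·x^2 + 107·x + 36. Reducing coefficients mod 17: a · b ≡ 6·x^6 + 7·x^5 + 3·x^4 + 11·x^3 + 11·x^2 + 5·x + 2. Now divide by f(x) = x^4 + 5·x^3 + 16·x^2 + 5·x + 9 in F_17[x], eliminating the leading term at each step:
  leading term 6·x^6: subtract (6·x^2)·f(x) = 6·x^6 + 13·x^5 + 11·x^4 + 13·x^3 + 3·x^2, leaving 11·x^5 + 9·x^4 + 15·x^3 + 8·x^2 + 5·x + 2 (coefficients mod 17)
  leading term 11·x^5: subtract (11·x)·f(x) = 11·x^5 + 4·x^4 + 6·x^3 + 4·x^2 + 14·x, leaving 5·x^4 + 9·x^3 + 4·x^2 + 8·x + 2 (coefficients mod 17)
  leading term 5·x^4: subtract (5)·f(x) = 5·x^4 + 8·x^3 + 12·x^2 + 8·x + 11, leaving x^3 + 9·x^2 + 8 (coefficients mod 17)
The degree is now < 4, so this is the remainder. Hence a · b ≡ x^3 + 9·x^2 + 8 in F_17[x]/(f).

Final answer: a · b ≡ x^3 + 9·x^2 + 8 (mod f(x))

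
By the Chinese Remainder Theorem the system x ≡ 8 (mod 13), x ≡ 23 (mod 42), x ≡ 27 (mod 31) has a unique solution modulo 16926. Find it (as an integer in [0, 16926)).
The moduli 13, 42, 31 are pairwise coprime, so by the CRT there is a unique solution mod 13·42·31 = 16926.
Solve by successive substitution. Start with x ≡ 8 (mod 13).
  Combine with x ≡ 23 (mod 42): write x = 8 + 13·t and require 8 + 13·t ≡ 23 (mod 42), i.e. 13·t ≡ 23 − 8 ≡ 15 (mod 42). Since 13^(−1) ≡ 13 (mod 42), t ≡ 13·15 ≡ 27 (mod 42). So x ≡ 8 + 13·27 = 359 (mod 546).
  Combine with x ≡ 27 (mod 31): write x = 359 + 546·t and require 359 + 546·t ≡ 27 (mod 31), i.e. 546·t ≡ 27 − 359 ≡ 9 (mod 31). Since 546^(−1) ≡ 18 (mod 31) (546 ≡ 19 (mod 31)), t ≡ 18·9 ≡ 7 (mod 31). So x ≡ 359 + 546·7 = 4181 (mod 16926).
Unique solution in [0, 16926): x = 4181.

Final answer: x ≡ 4181 (mod 16926); the representative in [0, 16926) is 4181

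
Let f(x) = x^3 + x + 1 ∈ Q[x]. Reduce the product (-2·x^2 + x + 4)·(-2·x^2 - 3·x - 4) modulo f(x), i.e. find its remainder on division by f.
a · b ≡ -7·x^2 - 24·x - 20 (mod f(x))

First multiply in Q[x] without reducing: a · b = 4·x^4 + 4·x^3 - 3·x^2 - 16·x - 16. Now divide by f(x) = x^3 + x + 1, eliminating the leading term at each step:
  leading term 4·x^4: subtract (4·x)·f(x) = 4·x^4 + 4·x^2 + 4·x, leaving 4·x^3 - 7·x^2 - 20·x - 16
  leading term 4·x^3: subtract (4)·f(x) = 4·x^3 + 4·x + 4, leaving -7·x^2 - 24·x - 20
The degree is now < 3, so this is the remainder. Hence a · b ≡ -7·x^2 - 24·x - 20 in Q[x]/(f).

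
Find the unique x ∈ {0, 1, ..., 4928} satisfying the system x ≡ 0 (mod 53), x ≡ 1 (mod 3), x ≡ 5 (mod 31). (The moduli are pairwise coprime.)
The moduli 53, 3, 31 are pairwise coprime, so by the CRT there is a unique solution mod 53·3·31 = 4929.
Solve by successive substitution. Start with x ≡ 0 (mod 53).
  Combine with x ≡ 1 (mod 3): write x = 53·t and require 53·t ≡ 1 (mod 3). Since 53^(−1) ≡ 2 (mod 3) (53 ≡ 2 (mod 3)), t ≡ 2·1 ≡ 2 (mod 3). So x ≡ 53·2 = 106 (mod 159).
  Combine with x ≡ 5 (mod 31): write x = 106 + 159·t and require 106 + 159·t ≡ 5 (mod 31), i.e. 159·t ≡ 5 − 106 ≡ 23 (mod 31). Since 159^(−1) ≡ 8 (mod 31) (159 ≡ 4 (mod 31)), t ≡ 8·23 ≡ 29 (mod 31). So x ≡ 106 + 159·29 = 4717 (mod 4929).
Unique solution in [0, 4929): x = 4717.

Final answer: x ≡ 4717 (mod 4929); the representative in [0, 4929) is 4717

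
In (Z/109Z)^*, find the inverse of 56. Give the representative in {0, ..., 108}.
Apply the extended Euclidean algorithm to (109, 56), tracking rows (r, s, t) with s·109 + t·56 = r. Each division r_prev = q·r_cur + r_new produces the new row as (previous row) − q·(current row):
  row A: (109, 1, 0)   [1·109 + 0·56 = 109]
  row B: (56, 0, 1)   [0·109 + 1·56 = 56]
  109 = 1·56 + 53   → row C = row A − 1·row B = (53, 1, −1)   [check: 1·109 − 1·56 = 53]
  56 = 1·53 + 3   → row D = row B − 1·row C = (3, −1, 2)   [check: −1·109 + 2·56 = 3]
  53 = 17·3 + 2   → row E = row C − 17·row D = (2, 18, −35)   [check: 18·109 − 35·56 = 2]
  3 = 1·2 + 1   → row F = row D − 1·row E = (1, −19, 37)   [check: −19·109 + 37·56 = 1]
  2 = 2·1 + 0   → remainder 0, stop. gcd = 1 (last nonzero row F).
The gcd is 1, so 56 is invertible mod 109. The last nonzero row gives −19·109 + 37·56 = 1, so t = 37. So 56^(−1) ≡ 37 (mod 109). Verify: 56 · 37 = 2072 ≡ 1 (mod 109). ✓

Final answer: 56^(−1) ≡ 37 (mod 109)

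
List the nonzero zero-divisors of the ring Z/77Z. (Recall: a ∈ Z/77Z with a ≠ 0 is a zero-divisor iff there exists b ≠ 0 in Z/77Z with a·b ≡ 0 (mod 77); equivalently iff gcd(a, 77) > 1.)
nonzero zero-divisors of Z/77Z = {7, 11, 14, 21, 22, 28, 33, 35, 42, 44, 49, 55, 56, 63, 66, 70}

An element a ∈ Z/77Z (with a ≠ 0) is a zero-divisor iff gcd(a, 77) > 1 (because a is a unit precisely when gcd(a, n) = 1, and in Z/nZ every nonzero, non-unit element is a zero-divisor). Scan a = 1, ..., 76 and keep those with gcd(a, 77) > 1:
  gcd(7, 77) = 7, gcd(11, 77) = 11, gcd(14, 77) = 7, gcd(21, 77) = 7, gcd(22, 77) = 11, gcd(28, 77) = 7, gcd(33, 77) = 11, gcd(35, 77) = 7, gcd(42, 77) = 7, gcd(44, 77) = 11, gcd(49, 77) = 7, gcd(55, 77) = 11, gcd(56, 77) = 7, gcd(63, 77) = 7, gcd(66, 77) = 11, gcd(70, 77) = 7.
All other a ∈ {1, ..., 76} have gcd(a, 77) = 1 and are units. So the nonzero zero-divisors are exactly the 16 values of a appearing in this scan.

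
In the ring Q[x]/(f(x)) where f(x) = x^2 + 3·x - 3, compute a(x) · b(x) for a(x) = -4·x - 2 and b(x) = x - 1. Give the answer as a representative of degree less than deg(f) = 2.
a · b ≡ 14·x - 10 (mod f(x))

First multiply in Q[x] without reducing: a · b = -4·x^2 + 2·x + 2. Now divide by f(x) = x^2 + 3·x - 3, eliminating the leading term at each step:
  leading term -4·x^2: subtract (-4)·f(x) = -4·x^2 - 12·x + 12, leaving 14·x - 10
The degree is now < 2, so this is the remainder. Hence a · b ≡ 14·x - 10 in Q[x]/(f).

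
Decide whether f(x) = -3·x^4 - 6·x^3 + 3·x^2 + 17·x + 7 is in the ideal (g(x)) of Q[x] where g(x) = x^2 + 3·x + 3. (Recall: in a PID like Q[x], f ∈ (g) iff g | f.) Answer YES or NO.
In Q[x] the ideal (g) consists of all multiples of g, so f ∈ (g) iff g | f, i.e. iff the remainder of f on division by g is 0. Divide f by g (g is monic, so eliminate the leading term of the running remainder at each step):
  leading term -3·x^4: subtract (-3·x^2)·g(x) = -3·x^4 - 9·x^3 - 9·x^2, leaving 3·x^3 + 12·x^2 + 17·x + 7
  leading term 3·x^3: subtract (3·x)·g(x) = 3·x^3 + 9·x^2 + 9·x, leaving 3·x^2 + 8·x + 7
  leading term 3·x^2: subtract (3)·g(x) = 3·x^2 + 9·x + 9, leaving -x - 2
The remainder r(x) = -x - 2 ≠ 0 (and deg r < deg g), so g ∤ f, i.e. f ∉ (g).

Final answer: NO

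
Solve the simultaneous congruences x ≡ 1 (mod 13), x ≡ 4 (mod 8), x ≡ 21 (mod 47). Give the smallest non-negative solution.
The moduli 13, 8, 47 are pairwise coprime, so by the CRT there is a unique solution mod 13·8·47 = 4888.
Solve by successive substitution. Start with x ≡ 1 (mod 13).
  Combine with x ≡ 4 (mod 8): write x = 1 + 13·t and require 1 + 13·t ≡ 4 (mod 8), i.e. 13·t ≡ 4 − 1 ≡ 3 (mod 8). Since 13^(−1) ≡ 5 (mod 8) (13 ≡ 5 (mod 8)), t ≡ 5·3 ≡ 7 (mod 8). So x ≡ 1 + 13·7 = 92 (mod 104).
  Combine with x ≡ 21 (mod 47): write x = 92 + 104·t and require 92 + 104·t ≡ 21 (mod 47), i.e. 104·t ≡ 21 − 92 ≡ 23 (mod 47). Since 104^(−1) ≡ 33 (mod 47) (104 ≡ 10 (mod 47)), t ≡ 33·23 ≡ 7 (mod 47). So x ≡ 92 + 104·7 = 820 (mod 4888).
Unique solution in [0, 4888): x = 820.

Final answer: x ≡ 820 (mod 4888); the representative in [0, 4888) is 820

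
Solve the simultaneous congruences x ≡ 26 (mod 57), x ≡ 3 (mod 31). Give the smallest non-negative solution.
x ≡ 995 (mod 1767); the representative in [0, 1767) is 995

The moduli 57, 31 are pairwise coprime, so by the CRT there is a unique solution mod 57·31 = 1767.
Solve by successive substitution. Start with x ≡ 26 (mod 57).
  Combine with x ≡ 3 (mod 31): write x = 26 + 57·t and require 26 + 57·t ≡ 3 (mod 31), i.e. 57·t ≡ 3 − 26 ≡ 8 (mod 31). Since 57^(−1) ≡ 6 (mod 31) (57 ≡ 26 (mod 31)), t ≡ 6·8 ≡ 17 (mod 31). So x ≡ 26 + 57·17 = 995 (mod 1767).
Unique solution in [0, 1767): x = 995.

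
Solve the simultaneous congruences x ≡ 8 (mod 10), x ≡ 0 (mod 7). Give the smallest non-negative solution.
The moduli 10, 7 are pairwise coprime, so by the CRT there is a unique solution mod 10·7 = 70.
Solve by successive substitution. Start with x ≡ 8 (mod 10).
  Combine with x ≡ 0 (mod 7): write x = 8 + 10·t and require 8 + 10·t ≡ 0 (mod 7), i.e. 10·t ≡ 0 − 8 ≡ 6 (mod 7). Since 10^(−1) ≡ 5 (mod 7) (10 ≡ 3 (mod 7)), t ≡ 5·6 ≡ 2 (mod 7). So x ≡ 8 + 10·2 = 28 (mod 70).
Unique solution in [0, 70): x = 28.

Final answer: x ≡ 28 (mod 70); the representative in [0, 70) is 28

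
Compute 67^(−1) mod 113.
67^(−1) ≡ 27 (mod 113)

Apply the extended Euclidean algorithm to (113, 67), tracking rows (r, s, t) with s·113 + t·67 = r. Each division r_prev = q·r_cur + r_new produces the new row as (previous row) − q·(current row):
  row A: (113, 1, 0)   [1·113 + 0·67 = 113]
  row B: (67, 0, 1)   [0·113 + 1·67 = 67]
  113 = 1·67 + 46   → row C = row A − 1·row B = (46, 1, −1)   [check: 1·113 − 1·67 = 46]
  67 = 1·46 + 21   → row D = row B − 1·row C = (21, −1, 2)   [check: −1·113 + 2·67 = 21]
  46 = 2·21 + 4   → row E = row C − 2·row D = (4, 3, −5)   [check: 3·113 − 5·67 = 4]
  21 = 5·4 + 1   → row F = row D − 5·row E = (1, −16, 27)   [check: −16·113 + 27·67 = 1]
  4 = 4·1 + 0   → remainder 0, stop. gcd = 1 (last nonzero row F).
The gcd is 1, so 67 is invertible mod 113. The last nonzero row gives −16·113 + 27·67 = 1, so t = 27. So 67^(−1) ≡ 27 (mod 113). Verify: 67 · 27 = 1809 ≡ 1 (mod 113). ✓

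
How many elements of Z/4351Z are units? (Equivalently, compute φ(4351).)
An element a ∈ Z/4351Z is a unit iff gcd(a, 4351) = 1, so the number of units is φ(4351). φ is multiplicative, with φ(p^e) = p^e − p^(e−1). Factorise 4351 = 19 · 229. Then
  φ(4351) = (19 − 1) · (229 − 1) = 18 · 228 = 4104.

Final answer: Z/4351Z has φ(4351) = 4104 units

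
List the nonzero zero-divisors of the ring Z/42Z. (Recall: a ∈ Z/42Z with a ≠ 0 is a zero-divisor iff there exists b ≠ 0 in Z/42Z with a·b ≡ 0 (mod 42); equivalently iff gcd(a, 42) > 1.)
nonzero zero-divisors of Z/42Z = {2, 3, 4, 6, 7, 8, 9, 10, 12, 14, 15, 16, 18, 20, 21, 22, 24, 26, 27, 28, 30, 32, 33, 34, 35, 36, 38, 39, 40}

An element a ∈ Z/42Z (with a ≠ 0) is a zero-divisor iff gcd(a, 42) > 1 (because a is a unit precisely when gcd(a, n) = 1, and in Z/nZ every nonzero, non-unit element is a zero-divisor). Scan a = 1, ..., 41 and keep those with gcd(a, 42) > 1:
  gcd(2, 42) = 2, gcd(3, 42) = 3, gcd(4, 42) = 2, gcd(6, 42) = 6, gcd(7, 42) = 7, gcd(8, 42) = 2, gcd(9, 42) = 3, gcd(10, 42) = 2, gcd(12, 42) = 6, gcd(14, 42) = 14, gcd(15, 42) = 3, gcd(16, 42) = 2, gcd(18, 42) = 6, gcd(20, 42) = 2, gcd(21, 42) = 21, gcd(22, 42) = 2, gcd(24, 42) = 6, gcd(26, 42) = 2, gcd(27, 42) = 3, gcd(28, 42) = 14, gcd(30, 42) = 6, gcd(32, 42) = 2, gcd(33, 42) = 3, gcd(34, 42) = 2, gcd(35, 42) = 7, gcd(36, 42) = 6, gcd(38, 42) = 2, gcd(39, 42) = 3, gcd(40, 42) = 2.
All other a ∈ {1, ..., 41} have gcd(a, 42) = 1 and are units. So the nonzero zero-divisors are exactly the 29 values of a appearing in this scan.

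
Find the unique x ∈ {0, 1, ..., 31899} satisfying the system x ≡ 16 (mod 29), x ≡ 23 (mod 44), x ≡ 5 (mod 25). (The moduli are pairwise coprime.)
The moduli 29, 44, 25 are pairwise coprime, so by the CRT there is a unique solution mod 29·44·25 = 31900.
Solve by successive substitution. Start with x ≡ 16 (mod 29).
  Combine with x ≡ 23 (mod 44): write x = 16 + 29·t and require 16 + 29·t ≡ 23 (mod 44), i.e. 29·t ≡ 23 − 16 ≡ 7 (mod 44). Since 29^(−1) ≡ 41 (mod 44), t ≡ 41·7 ≡ 23 (mod 44). So x ≡ 16 + 29·23 = 683 (mod 1276).
  Combine with x ≡ 5 (mod 25): write x = 683 + 1276·t and require 683 + 1276·t ≡ 5 (mod 25), i.e. 1276·t ≡ 5 − 683 ≡ 22 (mod 25). Since 1276^(−1) ≡ 1 (mod 25) (1276 ≡ 1 (mod 25)), t ≡ 1·22 ≡ 22 (mod 25). So x ≡ 683 + 1276·22 = 28755 (mod 31900).
Unique solution in [0, 31900): x = 28755.

Final answer: x ≡ 28755 (mod 31900); the representative in [0, 31900) is 28755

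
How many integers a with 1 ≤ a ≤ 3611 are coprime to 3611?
The number of a ∈ {1, ..., 3611} with gcd(a, 3611) = 1 is by definition Euler's totient φ(3611). φ is multiplicative, with φ(p^e) = p^e − p^(e−1). Factorise 3611 = 23 · 157. Then
  φ(3611) = (23 − 1) · (157 − 1) = 22 · 156 = 3432.
So there are 3432 such integers.

Final answer: 3432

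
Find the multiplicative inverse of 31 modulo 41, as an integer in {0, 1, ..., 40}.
31^(−1) ≡ 4 (mod 41)

Apply the extended Euclidean algorithm to (41, 31), tracking rows (r, s, t) with s·41 + t·31 = r. Each division r_prev = q·r_cur + r_new produces the new row as (previous row) − q·(current row):
  row A: (41, 1, 0)   [1·41 + 0·31 = 41]
  row B: (31, 0, 1)   [0·41 + 1·31 = 31]
  41 = 1·31 + 10   → row C = row A − 1·row B = (10, 1, −1)   [check: 1·41 − 1·31 = 10]
  31 = 3·10 + 1   → row D = row B − 3·row C = (1, −3, 4)   [check: −3·41 + 4·31 = 1]
  10 = 10·1 + 0   → remainder 0, stop. gcd = 1 (last nonzero row D).
The gcd is 1, so 31 is invertible mod 41. The last nonzero row gives −3·41 + 4·31 = 1, so t = 4. So 31^(−1) ≡ 4 (mod 41). Verify: 31 · 4 = 124 ≡ 1 (mod 41). ✓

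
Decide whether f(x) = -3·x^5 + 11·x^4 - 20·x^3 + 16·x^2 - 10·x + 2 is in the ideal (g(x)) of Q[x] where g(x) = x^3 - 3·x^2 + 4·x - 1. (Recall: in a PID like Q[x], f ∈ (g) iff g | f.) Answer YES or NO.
In Q[x] the ideal (g) consists of all multiples of g, so f ∈ (g) iff g | f, i.e. iff the remainder of f on division by g is 0. Divide f by g (g is monic, so eliminate the leading term of the running remainder at each step):
  leading term -3·x^5: subtract (-3·x^2)·g(x) = -3·x^5 + 9·x^4 - 12·x^3 + 3·x^2, leaving 2·x^4 - 8·x^3 + 13·x^2 - 10·x + 2
  leading term 2·x^4: subtract (2·x)·g(x) = 2·x^4 - 6·x^3 + 8·x^2 - 2·x, leaving -2·x^3 + 5·x^2 - 8·x + 2
  leading term -2·x^3: subtract (-2)·g(x) = -2·x^3 + 6·x^2 - 8·x + 2, leaving -x^2
The remainder r(x) = -x^2 ≠ 0 (and deg r < deg g), so g ∤ f, i.e. f ∉ (g).

Final answer: NO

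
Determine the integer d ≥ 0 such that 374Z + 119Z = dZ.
(374, 119) = (17); d = 17

In the PID Z, (a, b) is generated by gcd(a, b). Compute gcd(374, 119) with the extended Euclidean algorithm, tracking rows (r, s, t) with s·374 + t·119 = r:
  row A: (374, 1, 0)   [1·374 + 0·119 = 374]
  row B: (119, 0, 1)   [0·374 + 1·119 = 119]
  374 = 3·119 + 17   → row C = row A − 3·row B = (17, 1, −3)   [check: 1·374 − 3·119 = 17]
  119 = 7·17 + 0   → remainder 0, stop. gcd = 17 (last nonzero row C).
So gcd(374, 119) = 17, with Bézout identity 1·374 − 3·119 = 17. Containment (⊇): the Bézout identity exhibits 17 as an element of (374, 119), giving (17) ⊆ (374, 119). Containment (⊆): since 17 | 374 and 17 | 119 (374 = 17·22, 119 = 17·7), every Z-linear combination of 374 and 119 is divisible by 17, so (374, 119) ⊆ (17). Therefore (374, 119) = (17), d = 17.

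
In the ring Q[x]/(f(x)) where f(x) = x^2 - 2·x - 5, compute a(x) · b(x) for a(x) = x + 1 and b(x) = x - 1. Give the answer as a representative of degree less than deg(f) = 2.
First multiply in Q[x] without reducing: a · b = x^2 - 1. Now divide by f(x) = x^2 - 2·x - 5, eliminating the leading term at each step:
  leading term x^2: subtract (1)·f(x) = x^2 - 2·x - 5, leaving 2·x + 4
The degree is now < 2, so this is the remainder. Hence a · b ≡ 2·x + 4 in Q[x]/(f).

Final answer: a · b ≡ 2·x + 4 (mod f(x))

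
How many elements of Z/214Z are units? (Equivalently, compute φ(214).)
An element a ∈ Z/214Z is a unit iff gcd(a, 214) = 1, so the number of units is φ(214). φ is multiplicative, with φ(p^e) = p^e − p^(e−1). Factorise 214 = 2 · 107. Then
  φ(214) = (2 − 1) · (107 − 1) = 1 · 106 = 106.

Final answer: Z/214Z has φ(214) = 106 units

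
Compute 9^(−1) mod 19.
9^(−1) ≡ 17 (mod 19)

Apply the extended Euclidean algorithm to (19, 9), tracking rows (r, s, t) with s·19 + t·9 = r. Each division r_prev = q·r_cur + r_new produces the new row as (previous row) − q·(current row):
  row A: (19, 1, 0)   [1·19 + 0·9 = 19]
  row B: (9, 0, 1)   [0·19 + 1·9 = 9]
  19 = 2·9 + 1   → row C = row A − 2·row B = (1, 1, −2)   [check: 1·19 − 2·9 = 1]
  9 = 9·1 + 0   → remainder 0, stop. gcd = 1 (last nonzero row C).
The gcd is 1, so 9 is invertible mod 19. The last nonzero row gives 1·19 − 2·9 = 1, so t = −2. So 9^(−1) ≡ −2 ≡ 17 (mod 19). Verify: 9 · 17 = 153 ≡ 1 (mod 19). ✓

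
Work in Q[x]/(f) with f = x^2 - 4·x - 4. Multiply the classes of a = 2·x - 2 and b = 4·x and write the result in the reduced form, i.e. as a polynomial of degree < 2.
First multiply in Q[x] without reducing: a · b = 8·x^2 - 8·x. Now divide by f(x) = x^2 - 4·x - 4, eliminating the leading term at each step:
  leading term 8·x^2: subtract (8)·f(x) = 8·x^2 - 32·x - 32, leaving 24·x + 32
The degree is now < 2, so this is the remainder. Hence a · b ≡ 24·x + 32 in Q[x]/(f).

Final answer: a · b ≡ 24·x + 32 (mod f(x))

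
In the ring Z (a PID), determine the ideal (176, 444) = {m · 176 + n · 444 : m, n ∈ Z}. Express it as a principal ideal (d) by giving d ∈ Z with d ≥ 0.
(176, 444) = (4); d = 4

In the PID Z, (a, b) is generated by gcd(a, b). Compute gcd(444, 176) with the extended Euclidean algorithm, tracking rows (r, s, t) with s·444 + t·176 = r:
  row A: (444, 1, 0)   [1·444 + 0·176 = 444]
  row B: (176, 0, 1)   [0·444 + 1·176 = 176]
  444 = 2·176 + 92   → row C = row A − 2·row B = (92, 1, −2)   [check: 1·444 − 2·176 = 92]
  176 = 1·92 + 84   → row D = row B − 1·row C = (84, −1, 3)   [check: −1·444 + 3·176 = 84]
  92 = 1·84 + 8   → row E = row C − 1·row D = (8, 2, −5)   [check: 2·444 − 5·176 = 8]
  84 = 10·8 + 4   → row F = row D − 10·row E = (4, −21, 53)   [check: −21·444 + 53·176 = 4]
  8 = 2·4 + 0   → remainder 0, stop. gcd = 4 (last nonzero row F).
So gcd(176, 444) = 4, with Bézout identity −21·444 + 53·176 = 4. Containment (⊇): the Bézout identity exhibits 4 as an element of (176, 444), giving (4) ⊆ (176, 444). Containment (⊆): since 4 | 176 and 4 | 444 (176 = 4·44, 444 = 4·111), every Z-linear combination of 176 and 444 is divisible by 4, so (176, 444) ⊆ (4). Therefore (176, 444) = (4), d = 4.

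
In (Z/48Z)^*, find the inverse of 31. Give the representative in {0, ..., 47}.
31^(−1) ≡ 31 (mod 48)

Apply the extended Euclidean algorithm to (48, 31), tracking rows (r, s, t) with s·48 + t·31 = r. Each division r_prev = q·r_cur + r_new produces the new row as (previous row) − q·(current row):
  row A: (48, 1, 0)   [1·48 + 0·31 = 48]
  row B: (31, 0, 1)   [0·48 + 1·31 = 31]
  48 = 1·31 + 17   → row C = row A − 1·row B = (17, 1, −1)   [check: 1·48 − 1·31 = 17]
  31 = 1·17 + 14   → row D = row B − 1·row C = (14, −1, 2)   [check: −1·48 + 2·31 = 14]
  17 = 1·14 + 3   → row E = row C − 1·row D = (3, 2, −3)   [check: 2·48 − 3·31 = 3]
  14 = 4·3 + 2   → row F = row D − 4·row E = (2, −9, 14)   [check: −9·48 + 14·31 = 2]
  3 = 1·2 + 1   → row G = row E − 1·row F = (1, 11, −17)   [check: 11·48 − 17·31 = 1]
  2 = 2·1 + 0   → remainder 0, stop. gcd = 1 (last nonzero row G).
The gcd is 1, so 31 is invertible mod 48. The last nonzero row gives 11·48 − 17·31 = 1, so t = −17. So 31^(−1) ≡ −17 ≡ 31 (mod 48). Verify: 31 · 31 = 961 ≡ 1 (mod 48). ✓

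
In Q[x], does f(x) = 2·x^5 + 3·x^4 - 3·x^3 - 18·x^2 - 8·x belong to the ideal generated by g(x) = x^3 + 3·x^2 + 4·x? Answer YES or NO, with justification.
In Q[x] the ideal (g) consists of all multiples of g, so f ∈ (g) iff g | f, i.e. iff the remainder of f on division by g is 0. Divide f by g (g is monic, so eliminate the leading term of the running remainder at each step):
  leading term 2·x^5: subtract (2·x^2)·g(x) = 2·x^5 + 6·x^4 + 8·x^3, leaving -3·x^4 - 11·x^3 - 18·x^2 - 8·x
  leading term -3·x^4: subtract (-3·x)·g(x) = -3·x^4 - 9·x^3 - 12·x^2, leaving -2·x^3 - 6·x^2 - 8·x
  leading term -2·x^3: subtract (-2)·g(x) = -2·x^3 - 6·x^2 - 8·x, leaving 0
The remainder is 0, so f(x) = g(x) · h(x) with h(x) = 2·x^2 - 3·x - 2. Hence g | f, i.e. f ∈ (g).

Final answer: YES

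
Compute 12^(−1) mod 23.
12^(−1) ≡ 2 (mod 23)

Apply the extended Euclidean algorithm to (23, 12), tracking rows (r, s, t) with s·23 + t·12 = r. Each division r_prev = q·r_cur + r_new produces the new row as (previous row) − q·(current row):
  row A: (23, 1, 0)   [1·23 + 0·12 = 23]
  row B: (12, 0, 1)   [0·23 + 1·12 = 12]
  23 = 1·12 + 11   → row C = row A − 1·row B = (11, 1, −1)   [check: 1·23 − 1·12 = 11]
  12 = 1·11 + 1   → row D = row B − 1·row C = (1, −1, 2)   [check: −1·23 + 2·12 = 1]
  11 = 11·1 + 0   → remainder 0, stop. gcd = 1 (last nonzero row D).
The gcd is 1, so 12 is invertible mod 23. The last nonzero row gives −1·23 + 2·12 = 1, so t = 2. So 12^(−1) ≡ 2 (mod 23). Verify: 12 · 2 = 24 ≡ 1 (mod 23). ✓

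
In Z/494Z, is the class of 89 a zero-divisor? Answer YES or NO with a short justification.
NO

gcd(89, 494) = 1, so 89 is a unit in Z/494Z (it has a multiplicative inverse). A unit cannot be a zero-divisor: if 89·b ≡ 0 then multiplying both sides by 89^(−1) gives b ≡ 0. So 89 is not a zero-divisor.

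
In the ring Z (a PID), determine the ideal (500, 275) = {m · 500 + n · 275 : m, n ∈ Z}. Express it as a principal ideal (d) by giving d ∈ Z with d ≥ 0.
In the PID Z, (a, b) is generated by gcd(a, b). Compute gcd(500, 275) with the extended Euclidean algorithm, tracking rows (r, s, t) with s·500 + t·275 = r:
  row A: (500, 1, 0)   [1·500 + 0·275 = 500]
  row B: (275, 0, 1)   [0·500 + 1·275 = 275]
  500 = 1·275 + 225   → row C = row A − 1·row B = (225, 1, −1)   [check: 1·500 − 1·275 = 225]
  275 = 1·225 + 50   → row D = row B − 1·row C = (50, −1, 2)   [check: −1·500 + 2·275 = 50]
  225 = 4·50 + 25   → row E = row C − 4·row D = (25, 5, −9)   [check: 5·500 − 9·275 = 25]
  50 = 2·25 + 0   → remainder 0, stop. gcd = 25 (last nonzero row E).
So gcd(500, 275) = 25, with Bézout identity 5·500 − 9·275 = 25. Containment (⊇): the Bézout identity exhibits 25 as an element of (500, 275), giving (25) ⊆ (500, 275). Containment (⊆): since 25 | 500 and 25 | 275 (500 = 25·20, 275 = 25·11), every Z-linear combination of 500 and 275 is divisible by 25, so (500, 275) ⊆ (25). Therefore (500, 275) = (25), d = 25.

Final answer: (500, 275) = (25); d = 25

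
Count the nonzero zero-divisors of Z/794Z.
Z/794Z has 397 nonzero zero-divisors

In Z/794Z each nonzero element is either a unit (gcd with 794 is 1) or a zero-divisor (gcd > 1). The number of units is φ(794): factorise 794 = 2 · 397, so φ(794) = (2 − 1) · (397 − 1) = 1 · 396 = 396. The nonzero elements number 794 − 1 = 793. Hence the nonzero zero-divisors number 793 − 396 = 397.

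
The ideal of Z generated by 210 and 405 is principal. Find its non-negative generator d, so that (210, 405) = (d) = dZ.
(210, 405) = (15); d = 15

In the PID Z, (a, b) is generated by gcd(a, b). Compute gcd(405, 210) with the extended Euclidean algorithm, tracking rows (r, s, t) with s·405 + t·210 = r:
  row A: (405, 1, 0)   [1·405 + 0·210 = 405]
  row B: (210, 0, 1)   [0·405 + 1·210 = 210]
  405 = 1·210 + 195   → row C = row A − 1·row B = (195, 1, −1)   [check: 1·405 − 1·210 = 195]
  210 = 1·195 + 15   → row D = row B − 1·row C = (15, −1, 2)   [check: −1·405 + 2·210 = 15]
  195 = 13·15 + 0   → remainder 0, stop. gcd = 15 (last nonzero row D).
So gcd(210, 405) = 15, with Bézout identity −1·405 + 2·210 = 15. Containment (⊇): the Bézout identity exhibits 15 as an element of (210, 405), giving (15) ⊆ (210, 405). Containment (⊆): since 15 | 210 and 15 | 405 (210 = 15·14, 405 = 15·27), every Z-linear combination of 210 and 405 is divisible by 15, so (210, 405) ⊆ (15). Therefore (210, 405) = (15), d = 15.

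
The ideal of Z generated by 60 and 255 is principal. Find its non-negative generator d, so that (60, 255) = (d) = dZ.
(60, 255) = (15); d = 15

In the PID Z, (a, b) is generated by gcd(a, b). Compute gcd(255, 60) with the extended Euclidean algorithm, tracking rows (r, s, t) with s·255 + t·60 = r:
  row A: (255, 1, 0)   [1·255 + 0·60 = 255]
  row B: (60, 0, 1)   [0·255 + 1·60 = 60]
  255 = 4·60 + 15   → row C = row A − 4·row B = (15, 1, −4)   [check: 1·255 − 4·60 = 15]
  60 = 4·15 + 0   → remainder 0, stop. gcd = 15 (last nonzero row C).
So gcd(60, 255) = 15, with Bézout identity 1·255 − 4·60 = 15. Containment (⊇): the Bézout identity exhibits 15 as an element of (60, 255), giving (15) ⊆ (60, 255). Containment (⊆): since 15 | 60 and 15 | 255 (60 = 15·4, 255 = 15·17), every Z-linear combination of 60 and 255 is divisible by 15, so (60, 255) ⊆ (15). Therefore (60, 255) = (15), d = 15.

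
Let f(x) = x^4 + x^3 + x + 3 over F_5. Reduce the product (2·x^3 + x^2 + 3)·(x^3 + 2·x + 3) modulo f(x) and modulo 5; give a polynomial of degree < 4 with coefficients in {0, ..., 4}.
Multiply as integer polynomials: a · b = 2·x^6 + x^5 + 4·x^4 + 11·x^3 + 3·x^2 + 6·x + 9. Reducing coefficients mod 5: a · b ≡ 2·x^6 + x^5 + 4·x^4 + x^3 + 3·x^2 + x + 4. Now divide by f(x) = x^4 + x^3 + x + 3 in F_5[x], eliminating the leading term at each step:
  leading term 2·x^6: subtract (2·x^2)·f(x) = 2·x^6 + 2·x^5 + 2·x^3 + x^2, leaving 4·x^5 + 4·x^4 + 4·x^3 + 2·x^2 + x + 4 (coefficients mod 5)
  leading term 4·x^5: subtract (4·x)·f(x) = 4·x^5 + 4·x^4 + 4·x^2 + 2·x, leaving 4·x^3 + 3·x^2 + 4·x + 4 (coefficients mod 5)
The degree is now < 4, so this is the remainder. Hence a · b ≡ 4·x^3 + 3·x^2 + 4·x + 4 in F_5[x]/(f).

Final answer: a · b ≡ 4·x^3 + 3·x^2 + 4·x + 4 (mod f(x))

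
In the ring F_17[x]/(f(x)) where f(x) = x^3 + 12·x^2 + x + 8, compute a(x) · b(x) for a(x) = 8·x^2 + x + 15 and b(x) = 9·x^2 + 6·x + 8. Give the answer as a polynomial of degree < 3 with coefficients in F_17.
Multiply as integer polynomials: a · b = 72·x^4 + 57·x^3 + 205·x^2 + 98·x + 120. Reducing coefficients mod 17: a · b ≡ 4·x^4 + 6·x^3 + x^2 + 13·x + 1. Now divide by f(x) = x^3 + 12·x^2 + x + 8 in F_17[x], eliminating the leading term at each step:
  leading term 4·x^4: subtract (4·x)·f(x) = 4·x^4 + 14·x^3 + 4·x^2 + 15·x, leaving 9·x^3 + 14·x^2 + 15·x + 1 (coefficients mod 17)
  leading term 9·x^3: subtract (9)·f(x) = 9·x^3 + 6·x^2 + 9·x + 4, leaving 8·x^2 + 6·x + 14 (coefficients mod 17)
The degree is now < 3, so this is the remainder. Hence a · b ≡ 8·x^2 + 6·x + 14 in F_17[x]/(f).

Final answer: a · b ≡ 8·x^2 + 6·x + 14 (mod f(x))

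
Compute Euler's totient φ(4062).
φ(4062) = 1352

φ is multiplicative, with φ(p^e) = p^e − p^(e−1). Factorise 4062 = 2 · 3 · 677. Then
  φ(4062) = (2 − 1) · (3 − 1) · (677 − 1) = 1 · 2 · 676 = 1352.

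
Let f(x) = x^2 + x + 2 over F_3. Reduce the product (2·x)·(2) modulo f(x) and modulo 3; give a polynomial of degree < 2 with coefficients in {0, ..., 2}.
a · b ≡ x (mod f(x))

Multiply as integer polynomials: a · b = 4·x. Reducing coefficients mod 3: a · b ≡ x. This already has degree < 2, so no reduction by f is needed. Hence a · b ≡ x in F_3[x]/(f).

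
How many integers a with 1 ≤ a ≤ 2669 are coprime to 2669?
2496

The number of a ∈ {1, ..., 2669} with gcd(a, 2669) = 1 is by definition Euler's totient φ(2669). φ is multiplicative, with φ(p^e) = p^e − p^(e−1). Factorise 2669 = 17 · 157. Then
  φ(2669) = (17 − 1) · (157 − 1) = 16 · 156 = 2496.
So there are 2496 such integers.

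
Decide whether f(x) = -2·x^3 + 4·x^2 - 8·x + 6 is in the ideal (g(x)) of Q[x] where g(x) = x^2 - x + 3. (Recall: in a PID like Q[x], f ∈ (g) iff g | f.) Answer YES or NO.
YES

In Q[x] the ideal (g) consists of all multiples of g, so f ∈ (g) iff g | f, i.e. iff the remainder of f on division by g is 0. Divide f by g (g is monic, so eliminate the leading term of the running remainder at each step):
  leading term -2·x^3: subtract (-2·x)·g(x) = -2·x^3 + 2·x^2 - 6·x, leaving 2·x^2 - 2·x + 6
  leading term 2·x^2: subtract (2)·g(x) = 2·x^2 - 2·x + 6, leaving 0
The remainder is 0, so f(x) = g(x) · h(x) with h(x) = 2 - 2·x. Hence g | f, i.e. f ∈ (g).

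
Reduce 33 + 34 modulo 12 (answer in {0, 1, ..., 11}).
Reduce the summands first: 33 ≡ 9, 34 ≡ 10 (mod 12), so 33 + 34 ≡ 9 + 10 (mod 12). 9 + 10 = 19; 19 = 1·12 + 7, so (33 + 34) mod 12 = 7.

Final answer: 7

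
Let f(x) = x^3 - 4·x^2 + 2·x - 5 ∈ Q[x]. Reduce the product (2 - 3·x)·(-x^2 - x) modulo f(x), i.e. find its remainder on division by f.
First multiply in Q[x] without reducing: a · b = 3·x^3 + x^2 - 2·x. Now divide by f(x) = x^3 - 4·x^2 + 2·x - 5, eliminating the leading term at each step:
  leading term 3·x^3: subtract (3)·f(x) = 3·x^3 - 12·x^2 + 6·x - 15, leaving 13·x^2 - 8·x + 15
The degree is now < 3, so this is the remainder. Hence a · b ≡ 13·x^2 - 8·x + 15 in Q[x]/(f).

Final answer: a · b ≡ 13·x^2 - 8·x + 15 (mod f(x))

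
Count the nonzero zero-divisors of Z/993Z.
Z/993Z has 332 nonzero zero-divisors

In Z/993Z each nonzero element is either a unit (gcd with 993 is 1) or a zero-divisor (gcd > 1). The number of units is φ(993): factorise 993 = 3 · 331, so φ(993) = (3 − 1) · (331 − 1) = 2 · 330 = 660. The nonzero elements number 993 − 1 = 992. Hence the nonzero zero-divisors number 992 − 660 = 332.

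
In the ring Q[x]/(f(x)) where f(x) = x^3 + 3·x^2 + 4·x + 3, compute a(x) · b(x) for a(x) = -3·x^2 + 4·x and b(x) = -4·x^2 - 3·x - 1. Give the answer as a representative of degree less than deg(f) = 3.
First multiply in Q[x] without reducing: a · b = 12·x^4 - 7·x^3 - 9·x^2 - 4·x. Now divide by f(x) = x^3 + 3·x^2 + 4·x + 3, eliminating the leading term at each step:
  leading term 12·x^4: subtract (12·x)·f(x) = 12·x^4 + 36·x^3 + 48·x^2 + 36·x, leaving -43·x^3 - 57·x^2 - 40·x
  leading term -43·x^3: subtract (-43)·f(x) = -43·x^3 - 129·x^2 - 172·x - 129, leaving 72·x^2 + 132·x + 129
The degree is now < 3, so this is the remainder. Hence a · b ≡ 72·x^2 + 132·x + 129 in Q[x]/(f).

Final answer: a · b ≡ 72·x^2 + 132·x + 129 (mod f(x))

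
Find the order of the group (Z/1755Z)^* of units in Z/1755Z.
|(Z/1755Z)^*| = 864

(Z/1755Z)^* consists of the classes a with gcd(a, 1755) = 1, so its order is φ(1755). φ is multiplicative, with φ(p^e) = p^e − p^(e−1). Factorise 1755 = 3^3 · 5 · 13. Then
  φ(1755) = (3^3 − 3^2) · (5 − 1) · (13 − 1) = 18 · 4 · 12 = 864.
Thus |(Z/1755Z)^*| = 864.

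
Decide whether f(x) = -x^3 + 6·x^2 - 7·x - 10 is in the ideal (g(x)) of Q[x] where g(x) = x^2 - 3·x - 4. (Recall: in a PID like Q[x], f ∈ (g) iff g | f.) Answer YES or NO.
In Q[x] the ideal (g) consists of all multiples of g, so f ∈ (g) iff g | f, i.e. iff the remainder of f on division by g is 0. Divide f by g (g is monic, so eliminate the leading term of the running remainder at each step):
  leading term -x^3: subtract (-x)·g(x) = -x^3 + 3·x^2 + 4·x, leaving 3·x^2 - 11·x - 10
  leading term 3·x^2: subtract (3)·g(x) = 3·x^2 - 9·x - 12, leaving 2 - 2·x
The remainder r(x) = 2 - 2·x ≠ 0 (and deg r < deg g), so g ∤ f, i.e. f ∉ (g).

Final answer: NO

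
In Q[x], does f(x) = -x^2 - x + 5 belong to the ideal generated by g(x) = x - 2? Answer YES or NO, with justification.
NO

In Q[x] the ideal (g) consists of all multiples of g, so f ∈ (g) iff g | f, i.e. iff the remainder of f on division by g is 0. Divide f by g (g is monic, so eliminate the leading term of the running remainder at each step):
  leading term -x^2: subtract (-x)·g(x) = -x^2 + 2·x, leaving 5 - 3·x
  leading term -3·x: subtract (-3)·g(x) = 6 - 3·x, leaving -1
The remainder r(x) = -1 ≠ 0 (and deg r < deg g), so g ∤ f, i.e. f ∉ (g).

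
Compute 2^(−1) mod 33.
Apply the extended Euclidean algorithm to (33, 2), tracking rows (r, s, t) with s·33 + t·2 = r. Each division r_prev = q·r_cur + r_new produces the new row as (previous row) − q·(current row):
  row A: (33, 1, 0)   [1·33 + 0·2 = 33]
  row B: (2, 0, 1)   [0·33 + 1·2 = 2]
  33 = 16·2 + 1   → row C = row A − 16·row B = (1, 1, −16)   [check: 1·33 − 16·2 = 1]
  2 = 2·1 + 0   → remainder 0, stop. gcd = 1 (last nonzero row C).
The gcd is 1, so 2 is invertible mod 33. The last nonzero row gives 1·33 − 16·2 = 1, so t = −16. So 2^(−1) ≡ −16 ≡ 17 (mod 33). Verify: 2 · 17 = 34 ≡ 1 (mod 33). ✓

Final answer: 2^(−1) ≡ 17 (mod 33)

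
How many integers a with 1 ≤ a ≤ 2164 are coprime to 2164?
1080

The number of a ∈ {1, ..., 2164} with gcd(a, 2164) = 1 is by definition Euler's totient φ(2164). φ is multiplicative, with φ(p^e) = p^e − p^(e−1). Factorise 2164 = 2^2 · 541. Then
  φ(2164) = (2^2 − 2^1) · (541 − 1) = 2 · 540 = 1080.
So there are 1080 such integers.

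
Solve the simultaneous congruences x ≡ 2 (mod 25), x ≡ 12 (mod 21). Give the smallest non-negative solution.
The moduli 25, 21 are pairwise coprime, so by the CRT there is a unique solution mod 25·21 = 525.
Solve by successive substitution. Start with x ≡ 2 (mod 25).
  Combine with x ≡ 12 (mod 21): write x = 2 + 25·t and require 2 + 25·t ≡ 12 (mod 21), i.e. 25·t ≡ 12 − 2 ≡ 10 (mod 21). Since 25^(−1) ≡ 16 (mod 21) (25 ≡ 4 (mod 21)), t ≡ 16·10 ≡ 13 (mod 21). So x ≡ 2 + 25·13 = 327 (mod 525).
Unique solution in [0, 525): x = 327.

Final answer: x ≡ 327 (mod 525); the representative in [0, 525) is 327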